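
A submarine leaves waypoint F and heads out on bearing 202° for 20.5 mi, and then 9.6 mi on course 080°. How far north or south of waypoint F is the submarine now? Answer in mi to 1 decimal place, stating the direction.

Leg 1 (202°, 20.5 mi): east 20.5 sin 202° = -7.68, north 20.5 cos 202° = -19.01
Leg 2 (080°, 9.6 mi): east 9.6 sin 80° = 9.45, north 9.6 cos 80° = 1.67
Net north component: -17.34 mi.

17.3 mi south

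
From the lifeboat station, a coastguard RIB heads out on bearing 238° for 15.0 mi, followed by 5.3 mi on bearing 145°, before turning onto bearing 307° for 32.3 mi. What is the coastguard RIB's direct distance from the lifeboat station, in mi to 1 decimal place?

Leg 1 (238°, 15.0 mi): east 15.0 sin 238° = -12.72, north 15.0 cos 238° = -7.95
Leg 2 (145°, 5.3 mi): east 5.3 sin 145° = 3.04, north 5.3 cos 145° = -4.34
Leg 3 (307°, 32.3 mi): east 32.3 sin 307° = -25.80, north 32.3 cos 307° = 19.44
Net: -35.48 east, 7.15 north. Distance = √((-35.48)² + (7.15)²) = 36.190 mi.

36.2 mi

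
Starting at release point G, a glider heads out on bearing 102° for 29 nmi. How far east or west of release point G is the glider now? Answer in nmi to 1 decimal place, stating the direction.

28.4 nmi east

Leg 1 (102°, 29 nmi): east 29 sin 102° = 28.37, north 29 cos 102° = -6.03
Net east component: 28.37 nmi.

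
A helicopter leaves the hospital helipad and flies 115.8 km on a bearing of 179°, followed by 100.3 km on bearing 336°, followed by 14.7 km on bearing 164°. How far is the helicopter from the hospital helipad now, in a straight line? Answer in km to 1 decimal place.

Leg 1 (179°, 115.8 km): east 115.8 sin 179° = 2.02, north 115.8 cos 179° = -115.78
Leg 2 (336°, 100.3 km): east 100.3 sin 336° = -40.80, north 100.3 cos 336° = 91.63
Leg 3 (164°, 14.7 km): east 14.7 sin 164° = 4.05, north 14.7 cos 164° = -14.13
Net: -34.72 east, -38.28 north. Distance = √((-34.72)² + (-38.28)²) = 51.685 km.

51.7 km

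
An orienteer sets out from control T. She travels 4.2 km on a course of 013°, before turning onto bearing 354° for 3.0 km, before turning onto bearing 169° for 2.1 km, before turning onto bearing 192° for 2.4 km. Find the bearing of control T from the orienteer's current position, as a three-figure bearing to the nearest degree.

191°

Leg 1 (013°, 4.2 km): east 4.2 sin 13° = 0.94, north 4.2 cos 13° = 4.09
Leg 2 (354°, 3.0 km): east 3.0 sin 354° = -0.31, north 3.0 cos 354° = 2.98
Leg 3 (169°, 2.1 km): east 2.1 sin 169° = 0.40, north 2.1 cos 169° = -2.06
Leg 4 (192°, 2.4 km): east 2.4 sin 192° = -0.50, north 2.4 cos 192° = -2.35
Net displacement: 0.53 east, 2.67 north. Direction back to start is (-0.53, -2.67): bearing = atan2(-0.53, -2.67) mod 360° = 191.30° ≈ 191°.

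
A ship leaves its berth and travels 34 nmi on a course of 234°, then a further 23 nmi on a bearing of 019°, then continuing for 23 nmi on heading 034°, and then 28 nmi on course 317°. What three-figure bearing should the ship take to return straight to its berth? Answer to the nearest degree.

Leg 1 (234°, 34 nmi): east 34 sin 234° = -27.51, north 34 cos 234° = -19.98
Leg 2 (019°, 23 nmi): east 23 sin 19° = 7.49, north 23 cos 19° = 21.75
Leg 3 (034°, 23 nmi): east 23 sin 34° = 12.86, north 23 cos 34° = 19.07
Leg 4 (317°, 28 nmi): east 28 sin 317° = -19.10, north 28 cos 317° = 20.48
Net displacement: -26.25 east, 41.31 north. Direction back to start is (26.25, -41.31): bearing = atan2(26.25, -41.31) mod 360° = 147.56° ≈ 148°.

148°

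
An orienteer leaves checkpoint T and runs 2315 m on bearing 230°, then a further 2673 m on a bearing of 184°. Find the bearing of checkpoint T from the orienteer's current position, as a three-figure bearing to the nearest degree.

025°

Leg 1 (230°, 2315 m): east 2315 sin 230° = -1773.39, north 2315 cos 230° = -1488.05
Leg 2 (184°, 2673 m): east 2673 sin 184° = -186.46, north 2673 cos 184° = -2666.49
Net displacement: -1959.85 east, -4154.54 north. Direction back to start is (1959.85, 4154.54): bearing = atan2(1959.85, 4154.54) mod 360° = 25.25° ≈ 025°.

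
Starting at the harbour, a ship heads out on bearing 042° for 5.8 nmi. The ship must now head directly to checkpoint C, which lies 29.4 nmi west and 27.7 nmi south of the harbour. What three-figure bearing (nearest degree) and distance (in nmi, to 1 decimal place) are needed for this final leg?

Leg 1 (042°, 5.8 nmi): east 5.8 sin 42° = 3.88, north 5.8 cos 42° = 4.31
Current position: (3.88, 4.31). Target: (-29.4, -27.7). Remaining: Δeast = -33.28, Δnorth = -32.01.
Bearing = atan2(-33.28, -32.01) mod 360° = 226.11°; distance = √((-33.28)² + (-32.01)²) = 46.177 nmi.

226°, 46.2 nmi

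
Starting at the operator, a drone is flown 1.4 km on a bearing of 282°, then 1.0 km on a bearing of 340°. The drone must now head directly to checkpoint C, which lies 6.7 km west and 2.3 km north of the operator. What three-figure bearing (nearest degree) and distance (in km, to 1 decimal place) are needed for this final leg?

Leg 1 (282°, 1.4 km): east 1.4 sin 282° = -1.37, north 1.4 cos 282° = 0.29
Leg 2 (340°, 1.0 km): east 1.0 sin 340° = -0.34, north 1.0 cos 340° = 0.94
Current position: (-1.71, 1.23). Target: (-6.7, 2.3). Remaining: Δeast = -4.99, Δnorth = 1.07.
Bearing = atan2(-4.99, 1.07) mod 360° = 282.10°; distance = √((-4.99)² + (1.07)²) = 5.102 km.

282°, 5.1 km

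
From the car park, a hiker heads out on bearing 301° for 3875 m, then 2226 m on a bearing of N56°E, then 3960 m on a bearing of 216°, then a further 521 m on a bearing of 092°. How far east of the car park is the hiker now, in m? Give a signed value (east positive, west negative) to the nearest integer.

-3283 m

Leg 1 (301°, 3875 m): east 3875 sin 301° = -3321.52, north 3875 cos 301° = 1995.77
Leg 2 (N56°E, 2226 m): east 2226 sin 56° = 1845.44, north 2226 cos 56° = 1244.76
Leg 3 (216°, 3960 m): east 3960 sin 216° = -2327.63, north 3960 cos 216° = -3203.71
Leg 4 (092°, 521 m): east 521 sin 92° = 520.68, north 521 cos 92° = -18.18
Net east component: -3283.03 m.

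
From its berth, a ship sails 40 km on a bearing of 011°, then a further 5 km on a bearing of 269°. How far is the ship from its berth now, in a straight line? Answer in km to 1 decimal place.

39.3 km

Leg 1 (011°, 40 km): east 40 sin 11° = 7.63, north 40 cos 11° = 39.27
Leg 2 (269°, 5 km): east 5 sin 269° = -5.00, north 5 cos 269° = -0.09
Net: 2.63 east, 39.18 north. Distance = √((2.63)² + (39.18)²) = 39.266 km.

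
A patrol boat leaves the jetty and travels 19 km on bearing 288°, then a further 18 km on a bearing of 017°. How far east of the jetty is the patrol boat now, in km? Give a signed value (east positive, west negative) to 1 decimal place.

Leg 1 (288°, 19 km): east 19 sin 288° = -18.07, north 19 cos 288° = 5.87
Leg 2 (017°, 18 km): east 18 sin 17° = 5.26, north 18 cos 17° = 17.21
Net east component: -12.81 km.

-12.8 km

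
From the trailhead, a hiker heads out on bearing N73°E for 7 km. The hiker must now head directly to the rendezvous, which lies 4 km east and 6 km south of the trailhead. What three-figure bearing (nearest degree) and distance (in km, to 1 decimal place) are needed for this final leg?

199°, 8.5 km

Leg 1 (N73°E, 7 km): east 7 sin 73° = 6.69, north 7 cos 73° = 2.05
Current position: (6.69, 2.05). Target: (4, -6). Remaining: Δeast = -2.69, Δnorth = -8.05.
Bearing = atan2(-2.69, -8.05) mod 360° = 198.51°; distance = √((-2.69)² + (-8.05)²) = 8.486 km.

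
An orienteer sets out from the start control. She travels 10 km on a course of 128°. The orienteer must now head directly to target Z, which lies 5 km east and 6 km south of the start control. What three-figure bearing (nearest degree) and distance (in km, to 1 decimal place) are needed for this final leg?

273°, 2.9 km

Leg 1 (128°, 10 km): east 10 sin 128° = 7.88, north 10 cos 128° = -6.16
Current position: (7.88, -6.16). Target: (5, -6). Remaining: Δeast = -2.88, Δnorth = 0.16.
Bearing = atan2(-2.88, 0.16) mod 360° = 273.11°; distance = √((-2.88)² + (0.16)²) = 2.884 km.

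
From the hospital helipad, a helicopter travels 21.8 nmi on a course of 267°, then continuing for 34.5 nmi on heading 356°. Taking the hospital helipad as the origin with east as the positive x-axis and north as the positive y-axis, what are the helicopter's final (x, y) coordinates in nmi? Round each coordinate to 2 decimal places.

Leg 1 (267°, 21.8 nmi): east 21.8 sin 267° = -21.77, north 21.8 cos 267° = -1.14
Leg 2 (356°, 34.5 nmi): east 34.5 sin 356° = -2.41, north 34.5 cos 356° = 34.42
Summing: -24.18 nmi east, 33.28 nmi north → (-24.18, 33.28).

(-24.18, 33.28)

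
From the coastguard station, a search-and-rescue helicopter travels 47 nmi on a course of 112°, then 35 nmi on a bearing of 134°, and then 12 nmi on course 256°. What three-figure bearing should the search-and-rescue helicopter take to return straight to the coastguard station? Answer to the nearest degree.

Leg 1 (112°, 47 nmi): east 47 sin 112° = 43.58, north 47 cos 112° = -17.61
Leg 2 (134°, 35 nmi): east 35 sin 134° = 25.18, north 35 cos 134° = -24.31
Leg 3 (256°, 12 nmi): east 12 sin 256° = -11.64, north 12 cos 256° = -2.90
Net displacement: 57.11 east, -44.82 north. Direction back to start is (-57.11, 44.82): bearing = atan2(-57.11, 44.82) mod 360° = 308.13° ≈ 308°.

308°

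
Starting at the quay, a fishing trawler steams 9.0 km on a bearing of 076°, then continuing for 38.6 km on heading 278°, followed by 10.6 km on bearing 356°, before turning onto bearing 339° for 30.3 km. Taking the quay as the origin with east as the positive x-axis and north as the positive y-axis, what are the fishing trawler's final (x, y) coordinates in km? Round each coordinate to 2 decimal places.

Leg 1 (076°, 9.0 km): east 9.0 sin 76° = 8.73, north 9.0 cos 76° = 2.18
Leg 2 (278°, 38.6 km): east 38.6 sin 278° = -38.22, north 38.6 cos 278° = 5.37
Leg 3 (356°, 10.6 km): east 10.6 sin 356° = -0.74, north 10.6 cos 356° = 10.57
Leg 4 (339°, 30.3 km): east 30.3 sin 339° = -10.86, north 30.3 cos 339° = 28.29
Summing: -41.09 km east, 46.41 km north → (-41.09, 46.41).

(-41.09, 46.41)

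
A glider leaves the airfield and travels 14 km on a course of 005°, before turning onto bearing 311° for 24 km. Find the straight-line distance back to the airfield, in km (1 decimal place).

Leg 1 (005°, 14 km): east 14 sin 5° = 1.22, north 14 cos 5° = 13.95
Leg 2 (311°, 24 km): east 24 sin 311° = -18.11, north 24 cos 311° = 15.75
Net: -16.89 east, 29.69 north. Distance = √((-16.89)² + (29.69)²) = 34.161 km.

34.2 km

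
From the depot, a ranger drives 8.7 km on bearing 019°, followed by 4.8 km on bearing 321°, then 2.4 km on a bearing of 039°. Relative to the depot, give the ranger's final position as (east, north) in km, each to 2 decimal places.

Leg 1 (019°, 8.7 km): east 8.7 sin 19° = 2.83, north 8.7 cos 19° = 8.23
Leg 2 (321°, 4.8 km): east 4.8 sin 321° = -3.02, north 4.8 cos 321° = 3.73
Leg 3 (039°, 2.4 km): east 2.4 sin 39° = 1.51, north 2.4 cos 39° = 1.87
Summing: 1.32 km east, 13.82 km north → (1.32, 13.82).

(1.32, 13.82)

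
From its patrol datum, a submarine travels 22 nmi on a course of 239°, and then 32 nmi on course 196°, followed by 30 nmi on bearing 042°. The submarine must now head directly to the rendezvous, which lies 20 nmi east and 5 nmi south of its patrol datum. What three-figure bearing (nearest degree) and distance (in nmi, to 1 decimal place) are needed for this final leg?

062°, 31.3 nmi

Leg 1 (239°, 22 nmi): east 22 sin 239° = -18.86, north 22 cos 239° = -11.33
Leg 2 (196°, 32 nmi): east 32 sin 196° = -8.82, north 32 cos 196° = -30.76
Leg 3 (042°, 30 nmi): east 30 sin 42° = 20.07, north 30 cos 42° = 22.29
Current position: (-7.60, -19.80). Target: (20, -5). Remaining: Δeast = 27.60, Δnorth = 14.80.
Bearing = atan2(27.60, 14.80) mod 360° = 61.81°; distance = √((27.60)² + (14.80)²) = 31.320 nmi.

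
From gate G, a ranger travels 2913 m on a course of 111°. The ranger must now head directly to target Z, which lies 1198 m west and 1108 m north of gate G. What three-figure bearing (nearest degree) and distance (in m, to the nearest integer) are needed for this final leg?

Leg 1 (111°, 2913 m): east 2913 sin 111° = 2719.52, north 2913 cos 111° = -1043.93
Current position: (2719.52, -1043.93). Target: (-1198, 1108). Remaining: Δeast = -3917.52, Δnorth = 2151.93.
Bearing = atan2(-3917.52, 2151.93) mod 360° = 298.78°; distance = √((-3917.52)² + (2151.93)²) = 4469.647 m.

299°, 4470 m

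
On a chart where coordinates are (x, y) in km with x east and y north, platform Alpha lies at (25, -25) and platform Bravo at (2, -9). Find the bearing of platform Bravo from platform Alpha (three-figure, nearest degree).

Δeast = 2 − 25 = -23.00; Δnorth = -9 − -25 = 16.00.
Bearing = atan2(Δeast, Δnorth) mod 360° = 304.82° ≈ 305°.

305°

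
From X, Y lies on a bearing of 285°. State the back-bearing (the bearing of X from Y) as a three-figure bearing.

Back-bearing = 285° − 180° = 105°.

105°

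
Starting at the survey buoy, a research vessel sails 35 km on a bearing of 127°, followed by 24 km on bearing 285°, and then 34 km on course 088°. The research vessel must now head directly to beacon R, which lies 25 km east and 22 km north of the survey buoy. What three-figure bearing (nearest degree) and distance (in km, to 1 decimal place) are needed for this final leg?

Leg 1 (127°, 35 km): east 35 sin 127° = 27.95, north 35 cos 127° = -21.06
Leg 2 (285°, 24 km): east 24 sin 285° = -23.18, north 24 cos 285° = 6.21
Leg 3 (088°, 34 km): east 34 sin 88° = 33.98, north 34 cos 88° = 1.19
Current position: (38.75, -13.67). Target: (25, 22). Remaining: Δeast = -13.75, Δnorth = 35.67.
Bearing = atan2(-13.75, 35.67) mod 360° = 338.92°; distance = √((-13.75)² + (35.67)²) = 38.224 km.

339°, 38.2 km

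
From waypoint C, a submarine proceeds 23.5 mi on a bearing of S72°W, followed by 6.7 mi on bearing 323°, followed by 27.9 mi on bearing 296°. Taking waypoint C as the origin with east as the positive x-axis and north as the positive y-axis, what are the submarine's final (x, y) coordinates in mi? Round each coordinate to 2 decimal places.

(-51.46, 10.32)

Leg 1 (S72°W, 23.5 mi): east 23.5 sin 252° = -22.35, north 23.5 cos 252° = -7.26
Leg 2 (323°, 6.7 mi): east 6.7 sin 323° = -4.03, north 6.7 cos 323° = 5.35
Leg 3 (296°, 27.9 mi): east 27.9 sin 296° = -25.08, north 27.9 cos 296° = 12.23
Summing: -51.46 mi east, 10.32 mi north → (-51.46, 10.32).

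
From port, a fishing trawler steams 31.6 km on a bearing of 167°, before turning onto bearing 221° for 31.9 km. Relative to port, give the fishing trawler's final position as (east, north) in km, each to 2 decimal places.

(-13.82, -54.87)

Leg 1 (167°, 31.6 km): east 31.6 sin 167° = 7.11, north 31.6 cos 167° = -30.79
Leg 2 (221°, 31.9 km): east 31.9 sin 221° = -20.93, north 31.9 cos 221° = -24.08
Summing: -13.82 km east, -54.87 km north → (-13.82, -54.87).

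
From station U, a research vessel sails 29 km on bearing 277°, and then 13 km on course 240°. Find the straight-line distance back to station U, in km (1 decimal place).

Leg 1 (277°, 29 km): east 29 sin 277° = -28.78, north 29 cos 277° = 3.53
Leg 2 (240°, 13 km): east 13 sin 240° = -11.26, north 13 cos 240° = -6.50
Net: -40.04 east, -2.97 north. Distance = √((-40.04)² + (-2.97)²) = 40.152 km.

40.2 km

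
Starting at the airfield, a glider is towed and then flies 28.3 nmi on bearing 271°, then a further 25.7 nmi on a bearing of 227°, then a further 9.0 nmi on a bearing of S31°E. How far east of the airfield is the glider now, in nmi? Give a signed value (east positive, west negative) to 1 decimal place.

Leg 1 (271°, 28.3 nmi): east 28.3 sin 271° = -28.30, north 28.3 cos 271° = 0.49
Leg 2 (227°, 25.7 nmi): east 25.7 sin 227° = -18.80, north 25.7 cos 227° = -17.53
Leg 3 (S31°E, 9.0 nmi): east 9.0 sin 149° = 4.64, north 9.0 cos 149° = -7.71
Net east component: -42.46 nmi.

-42.5 nmi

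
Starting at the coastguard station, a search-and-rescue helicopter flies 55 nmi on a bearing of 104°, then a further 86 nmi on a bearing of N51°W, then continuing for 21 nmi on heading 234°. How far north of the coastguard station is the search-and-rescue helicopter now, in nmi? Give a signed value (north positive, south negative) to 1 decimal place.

28.5 nmi

Leg 1 (104°, 55 nmi): east 55 sin 104° = 53.37, north 55 cos 104° = -13.31
Leg 2 (N51°W, 86 nmi): east 86 sin 309° = -66.83, north 86 cos 309° = 54.12
Leg 3 (234°, 21 nmi): east 21 sin 234° = -16.99, north 21 cos 234° = -12.34
Net north component: 28.47 nmi.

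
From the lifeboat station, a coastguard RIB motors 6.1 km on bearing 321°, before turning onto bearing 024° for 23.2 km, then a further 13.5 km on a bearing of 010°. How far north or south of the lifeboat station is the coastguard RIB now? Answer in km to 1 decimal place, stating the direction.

Leg 1 (321°, 6.1 km): east 6.1 sin 321° = -3.84, north 6.1 cos 321° = 4.74
Leg 2 (024°, 23.2 km): east 23.2 sin 24° = 9.44, north 23.2 cos 24° = 21.19
Leg 3 (010°, 13.5 km): east 13.5 sin 10° = 2.34, north 13.5 cos 10° = 13.29
Net north component: 39.23 km.

39.2 km north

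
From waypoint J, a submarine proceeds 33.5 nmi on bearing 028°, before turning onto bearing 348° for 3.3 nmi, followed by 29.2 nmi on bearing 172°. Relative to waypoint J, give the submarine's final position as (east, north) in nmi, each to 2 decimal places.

Leg 1 (028°, 33.5 nmi): east 33.5 sin 28° = 15.73, north 33.5 cos 28° = 29.58
Leg 2 (348°, 3.3 nmi): east 3.3 sin 348° = -0.69, north 3.3 cos 348° = 3.23
Leg 3 (172°, 29.2 nmi): east 29.2 sin 172° = 4.06, north 29.2 cos 172° = -28.92
Summing: 19.11 nmi east, 3.89 nmi north → (19.11, 3.89).

(19.11, 3.89)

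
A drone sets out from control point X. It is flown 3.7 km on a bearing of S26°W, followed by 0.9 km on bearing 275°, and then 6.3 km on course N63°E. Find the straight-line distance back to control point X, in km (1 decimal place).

Leg 1 (S26°W, 3.7 km): east 3.7 sin 206° = -1.62, north 3.7 cos 206° = -3.33
Leg 2 (275°, 0.9 km): east 0.9 sin 275° = -0.90, north 0.9 cos 275° = 0.08
Leg 3 (N63°E, 6.3 km): east 6.3 sin 63° = 5.61, north 6.3 cos 63° = 2.86
Net: 3.09 east, -0.39 north. Distance = √((3.09)² + (-0.39)²) = 3.119 km.

3.1 km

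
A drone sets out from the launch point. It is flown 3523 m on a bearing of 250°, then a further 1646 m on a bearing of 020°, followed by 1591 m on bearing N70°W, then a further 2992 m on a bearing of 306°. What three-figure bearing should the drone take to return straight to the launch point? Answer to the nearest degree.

Leg 1 (250°, 3523 m): east 3523 sin 250° = -3310.54, north 3523 cos 250° = -1204.94
Leg 2 (020°, 1646 m): east 1646 sin 20° = 562.97, north 1646 cos 20° = 1546.73
Leg 3 (N70°W, 1591 m): east 1591 sin 290° = -1495.05, north 1591 cos 290° = 544.15
Leg 4 (306°, 2992 m): east 2992 sin 306° = -2420.58, north 2992 cos 306° = 1758.65
Net displacement: -6663.20 east, 2644.60 north. Direction back to start is (6663.20, -2644.60): bearing = atan2(6663.20, -2644.60) mod 360° = 111.65° ≈ 112°.

112°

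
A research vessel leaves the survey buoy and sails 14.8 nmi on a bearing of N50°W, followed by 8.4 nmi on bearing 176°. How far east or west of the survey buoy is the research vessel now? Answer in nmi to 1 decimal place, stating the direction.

Leg 1 (N50°W, 14.8 nmi): east 14.8 sin 310° = -11.34, north 14.8 cos 310° = 9.51
Leg 2 (176°, 8.4 nmi): east 8.4 sin 176° = 0.59, north 8.4 cos 176° = -8.38
Net east component: -10.75 nmi.

10.8 nmi west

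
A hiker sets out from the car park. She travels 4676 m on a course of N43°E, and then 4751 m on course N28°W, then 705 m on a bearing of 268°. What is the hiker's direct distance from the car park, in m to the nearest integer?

7594 m

Leg 1 (N43°E, 4676 m): east 4676 sin 43° = 3189.02, north 4676 cos 43° = 3419.81
Leg 2 (N28°W, 4751 m): east 4751 sin 332° = -2230.46, north 4751 cos 332° = 4194.88
Leg 3 (268°, 705 m): east 705 sin 268° = -704.57, north 705 cos 268° = -24.60
Net: 253.99 east, 7590.09 north. Distance = √((253.99)² + (7590.09)²) = 7594.338 m.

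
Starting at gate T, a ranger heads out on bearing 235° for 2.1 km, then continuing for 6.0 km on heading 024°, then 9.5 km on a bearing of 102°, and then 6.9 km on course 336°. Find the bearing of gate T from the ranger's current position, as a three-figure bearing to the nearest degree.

220°

Leg 1 (235°, 2.1 km): east 2.1 sin 235° = -1.72, north 2.1 cos 235° = -1.20
Leg 2 (024°, 6.0 km): east 6.0 sin 24° = 2.44, north 6.0 cos 24° = 5.48
Leg 3 (102°, 9.5 km): east 9.5 sin 102° = 9.29, north 9.5 cos 102° = -1.98
Leg 4 (336°, 6.9 km): east 6.9 sin 336° = -2.81, north 6.9 cos 336° = 6.30
Net displacement: 7.21 east, 8.61 north. Direction back to start is (-7.21, -8.61): bearing = atan2(-7.21, -8.61) mod 360° = 219.94° ≈ 220°.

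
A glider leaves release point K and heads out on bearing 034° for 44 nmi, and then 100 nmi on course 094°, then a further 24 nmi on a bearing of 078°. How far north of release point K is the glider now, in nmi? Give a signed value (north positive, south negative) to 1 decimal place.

Leg 1 (034°, 44 nmi): east 44 sin 34° = 24.60, north 44 cos 34° = 36.48
Leg 2 (094°, 100 nmi): east 100 sin 94° = 99.76, north 100 cos 94° = -6.98
Leg 3 (078°, 24 nmi): east 24 sin 78° = 23.48, north 24 cos 78° = 4.99
Net north component: 34.49 nmi.

34.5 nmi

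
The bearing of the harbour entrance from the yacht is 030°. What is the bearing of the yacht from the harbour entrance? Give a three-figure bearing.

Back-bearing = 030° + 180° = 210°.

210°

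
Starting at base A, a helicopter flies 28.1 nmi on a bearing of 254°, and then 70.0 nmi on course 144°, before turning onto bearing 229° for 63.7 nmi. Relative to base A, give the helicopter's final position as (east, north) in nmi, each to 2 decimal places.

Leg 1 (254°, 28.1 nmi): east 28.1 sin 254° = -27.01, north 28.1 cos 254° = -7.75
Leg 2 (144°, 70.0 nmi): east 70.0 sin 144° = 41.14, north 70.0 cos 144° = -56.63
Leg 3 (229°, 63.7 nmi): east 63.7 sin 229° = -48.08, north 63.7 cos 229° = -41.79
Summing: -33.94 nmi east, -106.17 nmi north → (-33.94, -106.17).

(-33.94, -106.17)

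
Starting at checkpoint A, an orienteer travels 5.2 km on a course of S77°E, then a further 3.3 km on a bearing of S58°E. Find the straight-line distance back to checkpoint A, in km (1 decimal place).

Leg 1 (S77°E, 5.2 km): east 5.2 sin 103° = 5.07, north 5.2 cos 103° = -1.17
Leg 2 (S58°E, 3.3 km): east 3.3 sin 122° = 2.80, north 3.3 cos 122° = -1.75
Net: 7.87 east, -2.92 north. Distance = √((7.87)² + (-2.92)²) = 8.389 km.

8.4 km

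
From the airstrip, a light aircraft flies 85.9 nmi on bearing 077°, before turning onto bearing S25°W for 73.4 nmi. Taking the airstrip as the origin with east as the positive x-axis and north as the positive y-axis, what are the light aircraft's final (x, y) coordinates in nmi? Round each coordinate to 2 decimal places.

(52.68, -47.20)

Leg 1 (077°, 85.9 nmi): east 85.9 sin 77° = 83.70, north 85.9 cos 77° = 19.32
Leg 2 (S25°W, 73.4 nmi): east 73.4 sin 205° = -31.02, north 73.4 cos 205° = -66.52
Summing: 52.68 nmi east, -47.20 nmi north → (52.68, -47.20).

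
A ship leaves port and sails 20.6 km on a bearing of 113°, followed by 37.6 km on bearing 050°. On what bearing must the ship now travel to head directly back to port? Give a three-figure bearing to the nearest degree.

251°

Leg 1 (113°, 20.6 km): east 20.6 sin 113° = 18.96, north 20.6 cos 113° = -8.05
Leg 2 (050°, 37.6 km): east 37.6 sin 50° = 28.80, north 37.6 cos 50° = 24.17
Net displacement: 47.77 east, 16.12 north. Direction back to start is (-47.77, -16.12): bearing = atan2(-47.77, -16.12) mod 360° = 251.35° ≈ 251°.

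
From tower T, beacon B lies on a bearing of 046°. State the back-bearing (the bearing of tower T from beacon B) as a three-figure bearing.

226°

Back-bearing = 046° + 180° = 226°.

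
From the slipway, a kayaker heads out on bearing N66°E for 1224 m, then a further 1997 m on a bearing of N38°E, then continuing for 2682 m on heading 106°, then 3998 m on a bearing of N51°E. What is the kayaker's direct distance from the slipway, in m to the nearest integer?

8907 m

Leg 1 (N66°E, 1224 m): east 1224 sin 66° = 1118.18, north 1224 cos 66° = 497.85
Leg 2 (N38°E, 1997 m): east 1997 sin 38° = 1229.48, north 1997 cos 38° = 1573.66
Leg 3 (106°, 2682 m): east 2682 sin 106° = 2578.10, north 2682 cos 106° = -739.26
Leg 4 (N51°E, 3998 m): east 3998 sin 51° = 3107.03, north 3998 cos 51° = 2516.02
Net: 8032.79 east, 3848.27 north. Distance = √((8032.79)² + (3848.27)²) = 8907.012 m.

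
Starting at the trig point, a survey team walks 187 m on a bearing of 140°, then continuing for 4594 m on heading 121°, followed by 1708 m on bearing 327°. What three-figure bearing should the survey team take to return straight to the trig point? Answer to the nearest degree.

Leg 1 (140°, 187 m): east 187 sin 140° = 120.20, north 187 cos 140° = -143.25
Leg 2 (121°, 4594 m): east 4594 sin 121° = 3937.83, north 4594 cos 121° = -2366.08
Leg 3 (327°, 1708 m): east 1708 sin 327° = -930.24, north 1708 cos 327° = 1432.45
Net displacement: 3127.78 east, -1076.89 north. Direction back to start is (-3127.78, 1076.89): bearing = atan2(-3127.78, 1076.89) mod 360° = 289.00° ≈ 289°.

289°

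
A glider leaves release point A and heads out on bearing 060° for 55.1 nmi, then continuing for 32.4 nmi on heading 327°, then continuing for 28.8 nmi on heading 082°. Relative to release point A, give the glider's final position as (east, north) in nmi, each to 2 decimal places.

(58.59, 58.73)

Leg 1 (060°, 55.1 nmi): east 55.1 sin 60° = 47.72, north 55.1 cos 60° = 27.55
Leg 2 (327°, 32.4 nmi): east 32.4 sin 327° = -17.65, north 32.4 cos 327° = 27.17
Leg 3 (082°, 28.8 nmi): east 28.8 sin 82° = 28.52, north 28.8 cos 82° = 4.01
Summing: 58.59 nmi east, 58.73 nmi north → (58.59, 58.73).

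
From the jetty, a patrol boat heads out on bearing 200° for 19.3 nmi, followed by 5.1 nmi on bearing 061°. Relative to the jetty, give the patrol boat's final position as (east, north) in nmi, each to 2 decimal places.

Leg 1 (200°, 19.3 nmi): east 19.3 sin 200° = -6.60, north 19.3 cos 200° = -18.14
Leg 2 (061°, 5.1 nmi): east 5.1 sin 61° = 4.46, north 5.1 cos 61° = 2.47
Summing: -2.14 nmi east, -15.66 nmi north → (-2.14, -15.66).

(-2.14, -15.66)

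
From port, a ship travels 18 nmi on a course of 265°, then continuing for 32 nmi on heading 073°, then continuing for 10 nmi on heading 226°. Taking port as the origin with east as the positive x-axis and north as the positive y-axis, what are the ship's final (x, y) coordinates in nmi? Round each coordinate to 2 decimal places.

Leg 1 (265°, 18 nmi): east 18 sin 265° = -17.93, north 18 cos 265° = -1.57
Leg 2 (073°, 32 nmi): east 32 sin 73° = 30.60, north 32 cos 73° = 9.36
Leg 3 (226°, 10 nmi): east 10 sin 226° = -7.19, north 10 cos 226° = -6.95
Summing: 5.48 nmi east, 0.84 nmi north → (5.48, 0.84).

(5.48, 0.84)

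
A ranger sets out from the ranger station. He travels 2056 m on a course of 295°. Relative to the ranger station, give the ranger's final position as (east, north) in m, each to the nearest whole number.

Leg 1 (295°, 2056 m): east 2056 sin 295° = -1863.37, north 2056 cos 295° = 868.90
Summing: -1863.37 m east, 868.90 m north → (-1863, 869).

(-1863, 869)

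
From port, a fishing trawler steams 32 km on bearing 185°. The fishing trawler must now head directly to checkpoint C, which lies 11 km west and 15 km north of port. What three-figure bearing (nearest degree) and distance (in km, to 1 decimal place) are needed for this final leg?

350°, 47.6 km

Leg 1 (185°, 32 km): east 32 sin 185° = -2.79, north 32 cos 185° = -31.88
Current position: (-2.79, -31.88). Target: (-11, 15). Remaining: Δeast = -8.21, Δnorth = 46.88.
Bearing = atan2(-8.21, 46.88) mod 360° = 350.07°; distance = √((-8.21)² + (46.88)²) = 47.592 km.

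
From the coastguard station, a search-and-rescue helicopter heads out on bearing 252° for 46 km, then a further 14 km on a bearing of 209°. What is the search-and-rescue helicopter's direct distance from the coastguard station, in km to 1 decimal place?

Leg 1 (252°, 46 km): east 46 sin 252° = -43.75, north 46 cos 252° = -14.21
Leg 2 (209°, 14 km): east 14 sin 209° = -6.79, north 14 cos 209° = -12.24
Net: -50.54 east, -26.46 north. Distance = √((-50.54)² + (-26.46)²) = 57.044 km.

57.0 km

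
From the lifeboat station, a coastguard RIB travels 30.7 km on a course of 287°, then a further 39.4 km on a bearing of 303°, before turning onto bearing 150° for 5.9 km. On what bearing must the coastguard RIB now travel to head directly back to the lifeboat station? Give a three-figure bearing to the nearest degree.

Leg 1 (287°, 30.7 km): east 30.7 sin 287° = -29.36, north 30.7 cos 287° = 8.98
Leg 2 (303°, 39.4 km): east 39.4 sin 303° = -33.04, north 39.4 cos 303° = 21.46
Leg 3 (150°, 5.9 km): east 5.9 sin 150° = 2.95, north 5.9 cos 150° = -5.11
Net displacement: -59.45 east, 25.33 north. Direction back to start is (59.45, -25.33): bearing = atan2(59.45, -25.33) mod 360° = 113.07° ≈ 113°.

113°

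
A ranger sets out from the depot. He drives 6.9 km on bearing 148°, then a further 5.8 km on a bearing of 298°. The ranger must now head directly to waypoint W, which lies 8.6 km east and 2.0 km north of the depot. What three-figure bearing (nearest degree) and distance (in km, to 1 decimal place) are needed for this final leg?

Leg 1 (148°, 6.9 km): east 6.9 sin 148° = 3.66, north 6.9 cos 148° = -5.85
Leg 2 (298°, 5.8 km): east 5.8 sin 298° = -5.12, north 5.8 cos 298° = 2.72
Current position: (-1.46, -3.13). Target: (8.6, 2.0). Remaining: Δeast = 10.06, Δnorth = 5.13.
Bearing = atan2(10.06, 5.13) mod 360° = 63.00°; distance = √((10.06)² + (5.13)²) = 11.296 km.

063°, 11.3 km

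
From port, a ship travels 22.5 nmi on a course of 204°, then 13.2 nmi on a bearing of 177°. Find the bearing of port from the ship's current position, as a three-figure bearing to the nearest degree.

014°

Leg 1 (204°, 22.5 nmi): east 22.5 sin 204° = -9.15, north 22.5 cos 204° = -20.55
Leg 2 (177°, 13.2 nmi): east 13.2 sin 177° = 0.69, north 13.2 cos 177° = -13.18
Net displacement: -8.46 east, -33.74 north. Direction back to start is (8.46, 33.74): bearing = atan2(8.46, 33.74) mod 360° = 14.08° ≈ 014°.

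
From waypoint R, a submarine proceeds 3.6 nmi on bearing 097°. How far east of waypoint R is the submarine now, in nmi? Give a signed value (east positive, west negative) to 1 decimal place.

3.6 nmi

Leg 1 (097°, 3.6 nmi): east 3.6 sin 97° = 3.57, north 3.6 cos 97° = -0.44
Net east component: 3.57 nmi.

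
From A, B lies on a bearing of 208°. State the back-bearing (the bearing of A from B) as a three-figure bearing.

028°

Back-bearing = 208° − 180° = 028°.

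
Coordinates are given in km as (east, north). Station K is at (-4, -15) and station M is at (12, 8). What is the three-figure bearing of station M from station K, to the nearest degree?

Δeast = 12 − -4 = 16.00; Δnorth = 8 − -15 = 23.00.
Bearing = atan2(Δeast, Δnorth) mod 360° = 34.82° ≈ 035°.

035°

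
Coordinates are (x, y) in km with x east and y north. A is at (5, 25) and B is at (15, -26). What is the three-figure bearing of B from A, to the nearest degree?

169°

Δeast = 15 − 5 = 10.00; Δnorth = -26 − 25 = -51.00.
Bearing = atan2(Δeast, Δnorth) mod 360° = 168.91° ≈ 169°.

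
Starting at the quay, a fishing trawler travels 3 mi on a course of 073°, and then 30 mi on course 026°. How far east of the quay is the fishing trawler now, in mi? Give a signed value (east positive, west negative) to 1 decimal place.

Leg 1 (073°, 3 mi): east 3 sin 73° = 2.87, north 3 cos 73° = 0.88
Leg 2 (026°, 30 mi): east 30 sin 26° = 13.15, north 30 cos 26° = 26.96
Net east component: 16.02 mi.

16.0 mi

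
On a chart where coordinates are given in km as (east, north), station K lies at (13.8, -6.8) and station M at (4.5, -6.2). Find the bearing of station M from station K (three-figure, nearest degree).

Δeast = 4.5 − 13.8 = -9.30; Δnorth = -6.2 − -6.8 = 0.60.
Bearing = atan2(Δeast, Δnorth) mod 360° = 273.69° ≈ 274°.

274°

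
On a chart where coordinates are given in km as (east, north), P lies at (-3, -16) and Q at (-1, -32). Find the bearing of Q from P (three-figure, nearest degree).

173°

Δeast = -1 − -3 = 2.00; Δnorth = -32 − -16 = -16.00.
Bearing = atan2(Δeast, Δnorth) mod 360° = 172.87° ≈ 173°.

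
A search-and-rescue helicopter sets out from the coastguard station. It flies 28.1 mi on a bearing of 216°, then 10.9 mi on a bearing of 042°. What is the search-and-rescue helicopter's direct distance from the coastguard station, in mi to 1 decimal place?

17.3 mi

Leg 1 (216°, 28.1 mi): east 28.1 sin 216° = -16.52, north 28.1 cos 216° = -22.73
Leg 2 (042°, 10.9 mi): east 10.9 sin 42° = 7.29, north 10.9 cos 42° = 8.10
Net: -9.22 east, -14.63 north. Distance = √((-9.22)² + (-14.63)²) = 17.297 mi.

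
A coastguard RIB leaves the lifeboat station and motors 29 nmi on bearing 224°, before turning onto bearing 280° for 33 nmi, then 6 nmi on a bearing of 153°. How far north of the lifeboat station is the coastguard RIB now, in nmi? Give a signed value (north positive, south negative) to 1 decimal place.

-20.5 nmi

Leg 1 (224°, 29 nmi): east 29 sin 224° = -20.15, north 29 cos 224° = -20.86
Leg 2 (280°, 33 nmi): east 33 sin 280° = -32.50, north 33 cos 280° = 5.73
Leg 3 (153°, 6 nmi): east 6 sin 153° = 2.72, north 6 cos 153° = -5.35
Net north component: -20.48 nmi.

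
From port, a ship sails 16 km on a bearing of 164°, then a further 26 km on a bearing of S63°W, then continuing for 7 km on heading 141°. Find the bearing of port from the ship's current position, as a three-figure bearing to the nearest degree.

Leg 1 (164°, 16 km): east 16 sin 164° = 4.41, north 16 cos 164° = -15.38
Leg 2 (S63°W, 26 km): east 26 sin 243° = -23.17, north 26 cos 243° = -11.80
Leg 3 (141°, 7 km): east 7 sin 141° = 4.41, north 7 cos 141° = -5.44
Net displacement: -14.35 east, -32.62 north. Direction back to start is (14.35, 32.62): bearing = atan2(14.35, 32.62) mod 360° = 23.74° ≈ 024°.

024°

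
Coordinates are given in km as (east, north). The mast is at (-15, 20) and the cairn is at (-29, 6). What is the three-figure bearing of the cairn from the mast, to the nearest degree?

Δeast = -29 − -15 = -14.00; Δnorth = 6 − 20 = -14.00.
Bearing = atan2(Δeast, Δnorth) mod 360° = 225.00° ≈ 225°.

225°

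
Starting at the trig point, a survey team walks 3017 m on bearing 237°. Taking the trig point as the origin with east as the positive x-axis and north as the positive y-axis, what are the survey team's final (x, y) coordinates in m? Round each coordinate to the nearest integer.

Leg 1 (237°, 3017 m): east 3017 sin 237° = -2530.27, north 3017 cos 237° = -1643.18
Summing: -2530.27 m east, -1643.18 m north → (-2530, -1643).

(-2530, -1643)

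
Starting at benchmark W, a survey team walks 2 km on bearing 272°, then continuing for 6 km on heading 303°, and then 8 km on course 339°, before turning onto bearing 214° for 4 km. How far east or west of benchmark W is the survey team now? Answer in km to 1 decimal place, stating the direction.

12.1 km west

Leg 1 (272°, 2 km): east 2 sin 272° = -2.00, north 2 cos 272° = 0.07
Leg 2 (303°, 6 km): east 6 sin 303° = -5.03, north 6 cos 303° = 3.27
Leg 3 (339°, 8 km): east 8 sin 339° = -2.87, north 8 cos 339° = 7.47
Leg 4 (214°, 4 km): east 4 sin 214° = -2.24, north 4 cos 214° = -3.32
Net east component: -12.13 km.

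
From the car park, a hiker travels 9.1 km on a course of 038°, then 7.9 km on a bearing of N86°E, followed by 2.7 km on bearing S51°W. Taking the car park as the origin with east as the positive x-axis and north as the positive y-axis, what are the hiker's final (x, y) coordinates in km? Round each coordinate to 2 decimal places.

(11.38, 6.02)

Leg 1 (038°, 9.1 km): east 9.1 sin 38° = 5.60, north 9.1 cos 38° = 7.17
Leg 2 (N86°E, 7.9 km): east 7.9 sin 86° = 7.88, north 7.9 cos 86° = 0.55
Leg 3 (S51°W, 2.7 km): east 2.7 sin 231° = -2.10, north 2.7 cos 231° = -1.70
Summing: 11.38 km east, 6.02 km north → (11.38, 6.02).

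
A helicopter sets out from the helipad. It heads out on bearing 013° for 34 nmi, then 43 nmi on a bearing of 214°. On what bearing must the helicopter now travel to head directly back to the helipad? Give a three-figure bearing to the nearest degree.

081°

Leg 1 (013°, 34 nmi): east 34 sin 13° = 7.65, north 34 cos 13° = 33.13
Leg 2 (214°, 43 nmi): east 43 sin 214° = -24.05, north 43 cos 214° = -35.65
Net displacement: -16.40 east, -2.52 north. Direction back to start is (16.40, 2.52): bearing = atan2(16.40, 2.52) mod 360° = 81.26° ≈ 081°.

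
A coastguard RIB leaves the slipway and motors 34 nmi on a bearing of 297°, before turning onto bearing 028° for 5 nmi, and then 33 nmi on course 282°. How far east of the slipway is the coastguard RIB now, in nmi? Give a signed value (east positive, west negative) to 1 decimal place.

-60.2 nmi

Leg 1 (297°, 34 nmi): east 34 sin 297° = -30.29, north 34 cos 297° = 15.44
Leg 2 (028°, 5 nmi): east 5 sin 28° = 2.35, north 5 cos 28° = 4.41
Leg 3 (282°, 33 nmi): east 33 sin 282° = -32.28, north 33 cos 282° = 6.86
Net east component: -60.23 nmi.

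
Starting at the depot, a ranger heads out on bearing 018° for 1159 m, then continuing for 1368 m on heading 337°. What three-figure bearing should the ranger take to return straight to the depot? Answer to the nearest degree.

Leg 1 (018°, 1159 m): east 1159 sin 18° = 358.15, north 1159 cos 18° = 1102.27
Leg 2 (337°, 1368 m): east 1368 sin 337° = -534.52, north 1368 cos 337° = 1259.25
Net displacement: -176.37 east, 2361.53 north. Direction back to start is (176.37, -2361.53): bearing = atan2(176.37, -2361.53) mod 360° = 175.73° ≈ 176°.

176°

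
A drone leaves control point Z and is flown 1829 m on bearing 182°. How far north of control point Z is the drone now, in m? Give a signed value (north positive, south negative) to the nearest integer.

Leg 1 (182°, 1829 m): east 1829 sin 182° = -63.83, north 1829 cos 182° = -1827.89
Net north component: -1827.89 m.

-1828 m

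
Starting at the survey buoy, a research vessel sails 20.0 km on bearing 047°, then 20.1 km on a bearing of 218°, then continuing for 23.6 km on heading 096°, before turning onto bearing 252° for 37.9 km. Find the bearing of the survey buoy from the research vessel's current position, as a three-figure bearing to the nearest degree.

032°

Leg 1 (047°, 20.0 km): east 20.0 sin 47° = 14.63, north 20.0 cos 47° = 13.64
Leg 2 (218°, 20.1 km): east 20.1 sin 218° = -12.37, north 20.1 cos 218° = -15.84
Leg 3 (096°, 23.6 km): east 23.6 sin 96° = 23.47, north 23.6 cos 96° = -2.47
Leg 4 (252°, 37.9 km): east 37.9 sin 252° = -36.05, north 37.9 cos 252° = -11.71
Net displacement: -10.32 east, -16.38 north. Direction back to start is (10.32, 16.38): bearing = atan2(10.32, 16.38) mod 360° = 32.22° ≈ 032°.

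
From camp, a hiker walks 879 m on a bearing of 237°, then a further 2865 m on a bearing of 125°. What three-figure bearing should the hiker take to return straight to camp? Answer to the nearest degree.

Leg 1 (237°, 879 m): east 879 sin 237° = -737.19, north 879 cos 237° = -478.74
Leg 2 (125°, 2865 m): east 2865 sin 125° = 2346.87, north 2865 cos 125° = -1643.30
Net displacement: 1609.68 east, -2122.03 north. Direction back to start is (-1609.68, 2122.03): bearing = atan2(-1609.68, 2122.03) mod 360° = 322.82° ≈ 323°.

323°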